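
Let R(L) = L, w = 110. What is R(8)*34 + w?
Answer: 382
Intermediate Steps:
R(8)*34 + w = 8*34 + 110 = 272 + 110 = 382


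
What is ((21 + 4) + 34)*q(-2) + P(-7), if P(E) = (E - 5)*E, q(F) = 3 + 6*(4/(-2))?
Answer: -447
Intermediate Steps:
q(F) = -9 (q(F) = 3 + 6*(4*(-½)) = 3 + 6*(-2) = 3 - 12 = -9)
P(E) = E*(-5 + E) (P(E) = (-5 + E)*E = E*(-5 + E))
((21 + 4) + 34)*q(-2) + P(-7) = ((21 + 4) + 34)*(-9) - 7*(-5 - 7) = (25 + 34)*(-9) - 7*(-12) = 59*(-9) + 84 = -531 + 84 = -447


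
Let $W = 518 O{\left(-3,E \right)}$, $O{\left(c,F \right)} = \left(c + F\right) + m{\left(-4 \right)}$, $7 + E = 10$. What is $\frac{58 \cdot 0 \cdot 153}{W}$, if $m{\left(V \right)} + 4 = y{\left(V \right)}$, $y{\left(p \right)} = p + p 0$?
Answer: $0$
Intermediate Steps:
$E = 3$ ($E = -7 + 10 = 3$)
$y{\left(p \right)} = p$ ($y{\left(p \right)} = p + 0 = p$)
$m{\left(V \right)} = -4 + V$
$O{\left(c,F \right)} = -8 + F + c$ ($O{\left(c,F \right)} = \left(c + F\right) - 8 = \left(F + c\right) - 8 = -8 + F + c$)
$W = -4144$ ($W = 518 \left(-8 + 3 - 3\right) = 518 \left(-8\right) = -4144$)
$\frac{58 \cdot 0 \cdot 153}{W} = \frac{58 \cdot 0 \cdot 153}{-4144} = 0 \cdot 153 \left(- \frac{1}{4144}\right) = 0 \left(- \frac{1}{4144}\right) = 0$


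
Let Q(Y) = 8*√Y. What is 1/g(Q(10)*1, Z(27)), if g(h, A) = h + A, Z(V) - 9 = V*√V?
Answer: 1/(9 + 8*√10 + 81*√3) ≈ 0.0057276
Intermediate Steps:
Z(V) = 9 + V^(3/2) (Z(V) = 9 + V*√V = 9 + V^(3/2))
g(h, A) = A + h
1/g(Q(10)*1, Z(27)) = 1/((9 + 27^(3/2)) + (8*√10)*1) = 1/((9 + 81*√3) + 8*√10) = 1/(9 + 8*√10 + 81*√3)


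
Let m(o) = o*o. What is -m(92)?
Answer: -8464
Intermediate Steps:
m(o) = o**2
-m(92) = -1*92**2 = -1*8464 = -8464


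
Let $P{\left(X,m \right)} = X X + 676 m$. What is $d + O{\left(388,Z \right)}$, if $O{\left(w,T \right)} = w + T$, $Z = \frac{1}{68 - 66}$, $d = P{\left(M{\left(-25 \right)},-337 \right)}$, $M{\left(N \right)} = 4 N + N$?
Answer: $- \frac{423597}{2} \approx -2.118 \cdot 10^{5}$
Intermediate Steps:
$M{\left(N \right)} = 5 N$
$P{\left(X,m \right)} = X^{2} + 676 m$
$d = -212187$ ($d = \left(5 \left(-25\right)\right)^{2} + 676 \left(-337\right) = \left(-125\right)^{2} - 227812 = 15625 - 227812 = -212187$)
$Z = \frac{1}{2} \approx 0.5$
$O{\left(w,T \right)} = T + w$
$d + O{\left(388,Z \right)} = -212187 + \left(\frac{1}{2} + 388\right) = -212187 + \frac{777}{2} = - \frac{423597}{2}$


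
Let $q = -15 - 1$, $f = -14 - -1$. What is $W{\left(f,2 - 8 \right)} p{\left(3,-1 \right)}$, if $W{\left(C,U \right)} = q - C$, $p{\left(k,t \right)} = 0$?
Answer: $0$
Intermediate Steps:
$f = -13$ ($f = -14 + 1 = -13$)
$q = -16$
$W{\left(C,U \right)} = -16 - C$
$W{\left(f,2 - 8 \right)} p{\left(3,-1 \right)} = \left(-16 - -13\right) 0 = \left(-16 + 13\right) 0 = \left(-3\right) 0 = 0$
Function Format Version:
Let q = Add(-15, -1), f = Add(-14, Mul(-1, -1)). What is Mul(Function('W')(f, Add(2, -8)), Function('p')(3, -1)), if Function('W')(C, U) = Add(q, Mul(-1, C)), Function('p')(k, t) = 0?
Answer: 0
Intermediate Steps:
f = -13 (f = Add(-14, 1) = -13)
q = -16
Function('W')(C, U) = Add(-16, Mul(-1, C))
Mul(Function('W')(f, Add(2, -8)), Function('p')(3, -1)) = Mul(Add(-16, Mul(-1, -13)), 0) = Mul(Add(-16, 13), 0) = Mul(-3, 0) = 0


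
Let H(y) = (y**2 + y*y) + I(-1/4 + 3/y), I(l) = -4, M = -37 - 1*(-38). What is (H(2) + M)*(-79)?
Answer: -395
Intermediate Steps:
M = 1 (M = -37 + 38 = 1)
H(y) = -4 + 2*y**2 (H(y) = (y**2 + y*y) - 4 = (y**2 + y**2) - 4 = 2*y**2 - 4 = -4 + 2*y**2)
(H(2) + M)*(-79) = ((-4 + 2*2**2) + 1)*(-79) = ((-4 + 2*4) + 1)*(-79) = ((-4 + 8) + 1)*(-79) = (4 + 1)*(-79) = 5*(-79) = -395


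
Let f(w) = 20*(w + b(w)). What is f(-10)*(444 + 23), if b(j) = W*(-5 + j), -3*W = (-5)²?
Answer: 1074100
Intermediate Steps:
W = -25/3 (W = -⅓*(-5)² = -⅓*25 = -25/3 ≈ -8.3333)
b(j) = 125/3 - 25*j/3 (b(j) = -25*(-5 + j)/3 = 125/3 - 25*j/3)
f(w) = 2500/3 - 440*w/3 (f(w) = 20*(w + (125/3 - 25*w/3)) = 20*(125/3 - 22*w/3) = 2500/3 - 440*w/3)
f(-10)*(444 + 23) = (2500/3 - 440/3*(-10))*(444 + 23) = (2500/3 + 4400/3)*467 = 2300*467 = 1074100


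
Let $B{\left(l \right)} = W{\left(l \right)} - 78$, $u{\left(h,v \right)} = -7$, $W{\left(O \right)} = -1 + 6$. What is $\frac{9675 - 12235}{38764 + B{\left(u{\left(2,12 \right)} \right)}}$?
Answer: $- \frac{2560}{38691} \approx -0.066165$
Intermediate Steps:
$W{\left(O \right)} = 5$
$B{\left(l \right)} = -73$ ($B{\left(l \right)} = 5 - 78 = -73$)
$\frac{9675 - 12235}{38764 + B{\left(u{\left(2,12 \right)} \right)}} = \frac{9675 - 12235}{38764 - 73} = - \frac{2560}{38691}$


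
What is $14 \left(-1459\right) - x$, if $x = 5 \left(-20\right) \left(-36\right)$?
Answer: $-24026$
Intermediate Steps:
$x = 3600$ ($x = \left(-100\right) \left(-36\right) = 3600$)
$14 \left(-1459\right) - x = 14 \left(-1459\right) - 3600 = -20426 - 3600 = -24026$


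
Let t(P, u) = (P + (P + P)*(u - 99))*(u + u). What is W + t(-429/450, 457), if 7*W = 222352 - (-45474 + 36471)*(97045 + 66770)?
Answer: 36766887702/175 ≈ 2.1010e+8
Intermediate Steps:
t(P, u) = 2*u*(P + 2*P*(-99 + u)) (t(P, u) = (P + (2*P)*(-99 + u))*(2*u) = (P + 2*P*(-99 + u))*(2*u) = 2*u*(P + 2*P*(-99 + u)))
W = 1475048797/7 (W = (222352 - (-45474 + 36471)*(97045 + 66770))/7 = (222352 - (-9003)*163815)/7 = (222352 - 1*(-1474826445))/7 = (222352 + 1474826445)/7 = (⅐)*1475048797 = 1475048797/7 ≈ 2.1072e+8)
W + t(-429/450, 457) = 1475048797/7 + 2*(-429/450)*457*(-197 + 2*457) = 1475048797/7 + 2*(-429*1/450)*457*(-197 + 914) = 1475048797/7 + 2*(-143/150)*457*717 = 1475048797/7 - 15618889/25 = 36766887702/175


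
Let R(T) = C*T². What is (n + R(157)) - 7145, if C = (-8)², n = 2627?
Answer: 1573018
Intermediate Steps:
C = 64
R(T) = 64*T²
(n + R(157)) - 7145 = (2627 + 64*157²) - 7145 = (2627 + 64*24649) - 7145 = (2627 + 1577536) - 7145 = 1580163 - 7145 = 1573018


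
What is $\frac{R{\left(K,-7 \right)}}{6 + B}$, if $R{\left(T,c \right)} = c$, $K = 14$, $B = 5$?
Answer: $- \frac{7}{11} \approx -0.63636$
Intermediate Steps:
$\frac{R{\left(K,-7 \right)}}{6 + B} = \frac{1}{6 + 5} \left(-7\right) = \frac{1}{11} \left(-7\right) = - \frac{7}{11}$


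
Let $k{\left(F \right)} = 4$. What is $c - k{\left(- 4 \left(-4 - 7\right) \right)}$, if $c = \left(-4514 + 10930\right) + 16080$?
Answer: $22492$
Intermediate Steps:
$c = 22496$ ($c = 6416 + 16080 = 22496$)
$c - k{\left(- 4 \left(-4 - 7\right) \right)} = 22496 - 4 = 22492$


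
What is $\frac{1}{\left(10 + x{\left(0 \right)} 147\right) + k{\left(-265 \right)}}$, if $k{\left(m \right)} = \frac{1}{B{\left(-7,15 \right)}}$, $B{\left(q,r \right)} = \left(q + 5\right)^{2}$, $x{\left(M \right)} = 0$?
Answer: $\frac{4}{41} \approx 0.097561$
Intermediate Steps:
$B{\left(q,r \right)} = \left(5 + q\right)^{2}$
$k{\left(m \right)} = \frac{1}{4}$ ($k{\left(m \right)} = \frac{1}{\left(5 - 7\right)^{2}} = \frac{1}{\left(-2\right)^{2}} = \frac{1}{4}$)
$\frac{1}{\left(10 + x{\left(0 \right)} 147\right) + k{\left(-265 \right)}} = \frac{1}{\left(10 + 0 \cdot 147\right) + \frac{1}{4}} = \frac{1}{\left(10 + 0\right) + \frac{1}{4}} = \frac{1}{10 + \frac{1}{4}} = \frac{1}{\frac{41}{4}} = \frac{4}{41}$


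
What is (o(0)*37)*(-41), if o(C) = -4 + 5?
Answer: -1517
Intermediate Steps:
o(C) = 1
(o(0)*37)*(-41) = (1*37)*(-41) = 37*(-41) = -1517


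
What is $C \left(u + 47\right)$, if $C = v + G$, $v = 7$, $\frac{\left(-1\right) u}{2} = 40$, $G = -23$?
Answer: $528$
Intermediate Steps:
$u = -80$ ($u = \left(-2\right) 40 = -80$)
$C = -16$ ($C = 7 - 23 = -16$)
$C \left(u + 47\right) = - 16 \left(-80 + 47\right) = \left(-16\right) \left(-33\right) = 528$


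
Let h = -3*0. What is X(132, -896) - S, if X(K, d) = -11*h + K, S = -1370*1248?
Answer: 1709892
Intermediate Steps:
S = -1709760
h = 0
X(K, d) = K (X(K, d) = -11*0 + K = 0 + K = K)
X(132, -896) - S = 132 - 1*(-1709760) = 132 + 1709760 = 1709892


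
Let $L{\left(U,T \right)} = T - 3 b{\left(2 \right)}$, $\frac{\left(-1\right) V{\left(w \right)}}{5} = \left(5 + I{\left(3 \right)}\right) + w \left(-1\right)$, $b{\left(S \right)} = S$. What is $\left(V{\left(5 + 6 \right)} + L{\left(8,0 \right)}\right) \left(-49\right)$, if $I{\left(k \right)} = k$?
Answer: $-441$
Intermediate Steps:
$V{\left(w \right)} = -40 + 5 w$ ($V{\left(w \right)} = - 5 \left(\left(5 + 3\right) + w \left(-1\right)\right) = - 5 \left(8 - w\right) = -40 + 5 w$)
$L{\left(U,T \right)} = -6 + T$ ($L{\left(U,T \right)} = T - 6 = -6 + T$)
$\left(V{\left(5 + 6 \right)} + L{\left(8,0 \right)}\right) \left(-49\right) = \left(\left(-40 + 5 \left(5 + 6\right)\right) + \left(-6 + 0\right)\right) \left(-49\right) = \left(\left(-40 + 5 \cdot 11\right) - 6\right) \left(-49\right) = \left(\left(-40 + 55\right) - 6\right) \left(-49\right) = \left(15 - 6\right) \left(-49\right) = 9 \left(-49\right) = -441$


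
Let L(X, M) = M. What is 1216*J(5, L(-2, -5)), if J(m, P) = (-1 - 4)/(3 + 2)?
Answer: -1216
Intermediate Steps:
J(m, P) = -1 (J(m, P) = -5/5 = -5*⅕ = -1)
1216*J(5, L(-2, -5)) = 1216*(-1) = -1216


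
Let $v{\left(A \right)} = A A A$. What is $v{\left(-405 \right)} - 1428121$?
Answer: $-67858246$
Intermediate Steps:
$v{\left(A \right)} = A^{3}$ ($v{\left(A \right)} = A^{2} A = A^{3}$)
$v{\left(-405 \right)} - 1428121 = \left(-405\right)^{3} - 1428121 = -66430125 - 1428121 = -67858246$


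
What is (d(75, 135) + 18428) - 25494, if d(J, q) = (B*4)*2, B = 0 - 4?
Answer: -7098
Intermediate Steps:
B = -4
d(J, q) = -32 (d(J, q) = -4*4*2 = -16*2 = -32)
(d(75, 135) + 18428) - 25494 = (-32 + 18428) - 25494 = 18396 - 25494 = -7098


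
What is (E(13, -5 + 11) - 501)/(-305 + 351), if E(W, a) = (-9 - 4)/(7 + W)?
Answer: -10033/920 ≈ -10.905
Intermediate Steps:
E(W, a) = -13/(7 + W)
(E(13, -5 + 11) - 501)/(-305 + 351) = (-13/(7 + 13) - 501)/(-305 + 351) = (-13/20 - 501)/46 = (-13*1/20 - 501)*(1/46) = (-13/20 - 501)*(1/46) = -10033/20*1/46 = -10033/920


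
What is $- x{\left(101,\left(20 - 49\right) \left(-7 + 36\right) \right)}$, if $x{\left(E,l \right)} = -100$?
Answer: $100$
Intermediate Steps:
$- x{\left(101,\left(20 - 49\right) \left(-7 + 36\right) \right)} = \left(-1\right) \left(-100\right) = 100$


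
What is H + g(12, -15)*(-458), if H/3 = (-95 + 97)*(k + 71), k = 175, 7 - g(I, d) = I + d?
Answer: -3104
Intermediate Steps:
g(I, d) = 7 - I - d (g(I, d) = 7 - (I + d) = 7 + (-I - d) = 7 - I - d)
H = 1476 (H = 3*((-95 + 97)*(175 + 71)) = 3*(2*246) = 3*492 = 1476)
H + g(12, -15)*(-458) = 1476 + (7 - 1*12 - 1*(-15))*(-458) = 1476 + (7 - 12 + 15)*(-458) = 1476 + 10*(-458) = 1476 - 4580 = -3104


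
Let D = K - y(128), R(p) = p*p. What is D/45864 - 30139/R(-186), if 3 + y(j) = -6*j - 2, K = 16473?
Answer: -909320/1836471 ≈ -0.49515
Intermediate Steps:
y(j) = -5 - 6*j (y(j) = -3 + (-6*j - 2) = -3 + (-2 - 6*j) = -5 - 6*j)
R(p) = p²
D = 17246 (D = 16473 - (-5 - 6*128) = 16473 - (-5 - 768) = 16473 - 1*(-773) = 16473 + 773 = 17246)
D/45864 - 30139/R(-186) = 17246/45864 - 30139/((-186)²) = 17246*(1/45864) - 30139/34596 = 8623/22932 - 30139*1/34596 = 8623/22932 - 30139/34596 = -909320/1836471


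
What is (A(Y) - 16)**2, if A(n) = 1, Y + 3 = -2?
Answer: 225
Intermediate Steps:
Y = -5 (Y = -3 - 2 = -5)
(A(Y) - 16)**2 = (1 - 16)**2 = (-15)**2 = 225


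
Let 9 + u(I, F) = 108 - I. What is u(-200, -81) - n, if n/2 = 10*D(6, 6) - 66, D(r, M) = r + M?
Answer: 191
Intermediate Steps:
u(I, F) = 99 - I (u(I, F) = -9 + (108 - I) = 99 - I)
D(r, M) = M + r
n = 108 (n = 2*(10*(6 + 6) - 66) = 2*(10*12 - 66) = 2*(120 - 66) = 2*54 = 108)
u(-200, -81) - n = (99 - 1*(-200)) - 1*108 = (99 + 200) - 108 = 299 - 108 = 191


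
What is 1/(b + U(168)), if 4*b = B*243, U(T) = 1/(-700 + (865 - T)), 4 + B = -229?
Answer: -12/169861 ≈ -7.0646e-5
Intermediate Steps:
B = -233 (B = -4 - 229 = -233)
U(T) = 1/(165 - T)
b = -56619/4 (b = (-233*243)/4 = (¼)*(-56619) = -56619/4 ≈ -14155.)
1/(b + U(168)) = 1/(-56619/4 - 1/(-165 + 168)) = 1/(-56619/4 - 1/3) = 1/(-56619/4 - 1*⅓) = 1/(-56619/4 - ⅓) = 1/(-169861/12) = -12/169861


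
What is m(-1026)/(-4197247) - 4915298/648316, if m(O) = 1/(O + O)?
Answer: -10583559249340799/1395946044044676 ≈ -7.5816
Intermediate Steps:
m(O) = 1/(2*O)
m(-1026)/(-4197247) - 4915298/648316 = ((1/2)/(-1026))/(-4197247) - 4915298/648316 = ((1/2)*(-1/1026))*(-1/4197247) - 4915298*1/648316 = -1/2052*(-1/4197247) - 2457649/324158 = 1/8612750844 - 2457649/324158 = -10583559249340799/1395946044044676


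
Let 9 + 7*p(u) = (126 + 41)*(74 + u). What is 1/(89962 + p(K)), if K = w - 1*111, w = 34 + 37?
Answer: 7/635403 ≈ 1.1017e-5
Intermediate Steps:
w = 71
K = -40 (K = 71 - 1*111 = 71 - 111 = -40)
p(u) = 12349/7 + 167*u/7 (p(u) = -9/7 + ((126 + 41)*(74 + u))/7 = -9/7 + (167*(74 + u))/7 = -9/7 + (12358 + 167*u)/7 = -9/7 + (12358/7 + 167*u/7) = 12349/7 + 167*u/7)
1/(89962 + p(K)) = 1/(89962 + (12349/7 + (167/7)*(-40))) = 1/(89962 + (12349/7 - 6680/7)) = 1/(89962 + 5669/7) = 1/(635403/7) = 7/635403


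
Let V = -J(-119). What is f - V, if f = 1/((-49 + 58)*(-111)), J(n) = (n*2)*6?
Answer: -1426573/999 ≈ -1428.0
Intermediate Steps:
J(n) = 12*n (J(n) = (2*n)*6 = 12*n)
V = 1428 (V = -12*(-119) = -1*(-1428) = 1428)
f = -1/999 (f = 1/(9*(-111)) = 1/(-999) = -1/999 ≈ -0.0010010)
f - V = -1/999 - 1*1428 = -1/999 - 1428 = -1426573/999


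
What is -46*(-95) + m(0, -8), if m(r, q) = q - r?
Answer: 4362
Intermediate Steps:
-46*(-95) + m(0, -8) = -46*(-95) + (-8 - 1*0) = 4370 + (-8 + 0) = 4370 - 8 = 4362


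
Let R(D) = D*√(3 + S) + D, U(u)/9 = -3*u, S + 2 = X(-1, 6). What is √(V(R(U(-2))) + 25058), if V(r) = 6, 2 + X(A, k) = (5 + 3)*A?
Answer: 2*√6266 ≈ 158.32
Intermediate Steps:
X(A, k) = -2 + 8*A (X(A, k) = -2 + (5 + 3)*A = -2 + 8*A)
S = -12 (S = -2 + (-2 + 8*(-1)) = -2 + (-2 - 8) = -2 - 10 = -12)
U(u) = -27*u (U(u) = 9*(-3*u) = -27*u)
R(D) = D + 3*I*D (R(D) = D*√(3 - 12) + D = D*√(-9) + D = D*(3*I) + D = 3*I*D + D = D + 3*I*D)
√(V(R(U(-2))) + 25058) = √(6 + 25058) = √25064 = 2*√6266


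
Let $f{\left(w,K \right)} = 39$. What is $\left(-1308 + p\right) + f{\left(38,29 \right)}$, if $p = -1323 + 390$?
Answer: $-2202$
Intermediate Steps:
$p = -933$
$\left(-1308 + p\right) + f{\left(38,29 \right)} = \left(-1308 - 933\right) + 39 = -2241 + 39 = -2202$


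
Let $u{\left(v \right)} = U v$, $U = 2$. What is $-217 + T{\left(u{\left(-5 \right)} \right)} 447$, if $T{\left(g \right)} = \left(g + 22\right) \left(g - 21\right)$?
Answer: $-166501$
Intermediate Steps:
$u{\left(v \right)} = 2 v$
$T{\left(g \right)} = \left(-21 + g\right) \left(22 + g\right)$ ($T{\left(g \right)} = \left(22 + g\right) \left(-21 + g\right) = \left(-21 + g\right) \left(22 + g\right)$)
$-217 + T{\left(u{\left(-5 \right)} \right)} 447 = -217 + \left(-462 + 2 \left(-5\right) + \left(2 \left(-5\right)\right)^{2}\right) 447 = -217 + \left(-462 - 10 + \left(-10\right)^{2}\right) 447 = -217 + \left(-462 - 10 + 100\right) 447 = -217 - 166284 = -166501$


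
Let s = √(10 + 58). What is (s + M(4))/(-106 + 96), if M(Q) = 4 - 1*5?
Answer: ⅒ - √17/5 ≈ -0.72462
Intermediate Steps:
s = 2*√17 (s = √68 = 2*√17 ≈ 8.2462)
M(Q) = -1 (M(Q) = 4 - 5 = -1)
(s + M(4))/(-106 + 96) = (2*√17 - 1)/(-106 + 96) = (-1 + 2*√17)/(-10) = (-1 + 2*√17)*(-⅒) = ⅒ - √17/5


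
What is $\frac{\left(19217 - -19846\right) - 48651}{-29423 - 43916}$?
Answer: $\frac{9588}{73339} \approx 0.13074$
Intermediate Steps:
$\frac{\left(19217 - -19846\right) - 48651}{-29423 - 43916} = \frac{\left(19217 + 19846\right) - 48651}{-73339} = \left(39063 - 48651\right) \left(- \frac{1}{73339}\right) = \left(-9588\right) \left(- \frac{1}{73339}\right) = \frac{9588}{73339}$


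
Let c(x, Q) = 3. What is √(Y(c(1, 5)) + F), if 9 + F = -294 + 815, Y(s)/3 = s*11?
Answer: √611 ≈ 24.718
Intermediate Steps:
Y(s) = 33*s (Y(s) = 3*(s*11) = 3*(11*s) = 33*s)
F = 512 (F = -9 + (-294 + 815) = -9 + 521 = 512)
√(Y(c(1, 5)) + F) = √(33*3 + 512) = √(99 + 512) = √611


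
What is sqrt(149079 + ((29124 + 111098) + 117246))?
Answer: sqrt(406547) ≈ 637.61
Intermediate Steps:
sqrt(149079 + ((29124 + 111098) + 117246)) = sqrt(149079 + (140222 + 117246)) = sqrt(149079 + 257468) = sqrt(406547)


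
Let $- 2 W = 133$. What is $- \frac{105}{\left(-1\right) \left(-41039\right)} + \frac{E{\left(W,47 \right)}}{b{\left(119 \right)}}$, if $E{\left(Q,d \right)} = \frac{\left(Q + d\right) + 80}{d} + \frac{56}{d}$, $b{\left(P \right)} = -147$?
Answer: $- \frac{11012977}{567076902} \approx -0.019421$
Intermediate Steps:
$W = - \frac{133}{2}$ ($W = \left(- \frac{1}{2}\right) 133 = - \frac{133}{2} \approx -66.5$)
$E{\left(Q,d \right)} = \frac{56}{d} + \frac{80 + Q + d}{d}$ ($E{\left(Q,d \right)} = \frac{80 + Q + d}{d} + \frac{56}{d} = \frac{56}{d} + \frac{80 + Q + d}{d}$)
$- \frac{105}{\left(-1\right) \left(-41039\right)} + \frac{E{\left(W,47 \right)}}{b{\left(119 \right)}} = - \frac{105}{\left(-1\right) \left(-41039\right)} + \frac{\frac{1}{47} \left(136 - \frac{133}{2} + 47\right)}{-147} = - \frac{105}{41039} + \frac{1}{47} \cdot \frac{233}{2} \left(- \frac{1}{147}\right) = \left(-105\right) \frac{1}{41039} + \frac{233}{94} \left(- \frac{1}{147}\right) = - \frac{105}{41039} - \frac{233}{13818} = - \frac{11012977}{567076902}$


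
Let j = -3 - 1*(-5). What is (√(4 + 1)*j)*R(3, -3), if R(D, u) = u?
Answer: -6*√5 ≈ -13.416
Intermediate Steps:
j = 2 (j = -3 + 5 = 2)
(√(4 + 1)*j)*R(3, -3) = (√(4 + 1)*2)*(-3) = (√5*2)*(-3) = (2*√5)*(-3) = -6*√5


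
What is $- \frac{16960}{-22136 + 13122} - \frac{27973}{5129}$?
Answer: $- \frac{82580391}{23116403} \approx -3.5724$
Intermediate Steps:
$- \frac{16960}{-22136 + 13122} - \frac{27973}{5129} = - \frac{16960}{-9014} - \frac{27973}{5129} = \left(-16960\right) \left(- \frac{1}{9014}\right) - \frac{27973}{5129} = \frac{8480}{4507} - \frac{27973}{5129} = - \frac{82580391}{23116403}$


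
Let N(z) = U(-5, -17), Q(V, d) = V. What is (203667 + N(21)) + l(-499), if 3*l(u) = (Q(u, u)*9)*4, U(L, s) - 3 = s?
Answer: 197665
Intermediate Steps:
U(L, s) = 3 + s
l(u) = 12*u (l(u) = ((u*9)*4)/3 = ((9*u)*4)/3 = (36*u)/3 = 12*u)
N(z) = -14 (N(z) = 3 - 17 = -14)
(203667 + N(21)) + l(-499) = (203667 - 14) + 12*(-499) = 203653 - 5988 = 197665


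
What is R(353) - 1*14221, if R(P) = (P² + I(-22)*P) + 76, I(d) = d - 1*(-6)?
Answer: 104816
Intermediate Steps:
I(d) = 6 + d (I(d) = d + 6 = 6 + d)
R(P) = 76 + P² - 16*P (R(P) = (P² + (6 - 22)*P) + 76 = (P² - 16*P) + 76 = 76 + P² - 16*P)
R(353) - 1*14221 = (76 + 353² - 16*353) - 1*14221 = (76 + 124609 - 5648) - 14221 = 119037 - 14221 = 104816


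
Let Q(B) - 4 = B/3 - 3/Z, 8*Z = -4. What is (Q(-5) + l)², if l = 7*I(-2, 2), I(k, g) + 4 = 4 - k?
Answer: 4489/9 ≈ 498.78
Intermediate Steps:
Z = -½ (Z = (⅛)*(-4) = -½ ≈ -0.50000)
Q(B) = 10 + B/3 (Q(B) = 4 + (B/3 - 3/(-½)) = 4 + (B*(⅓) - 3*(-2)) = 4 + (B/3 + 6) = 4 + (6 + B/3) = 10 + B/3)
I(k, g) = -k (I(k, g) = -4 + (4 - k) = -k)
l = 14 (l = 7*(-1*(-2)) = 7*2 = 14)
(Q(-5) + l)² = ((10 + (⅓)*(-5)) + 14)² = ((10 - 5/3) + 14)² = (25/3 + 14)² = (67/3)² = 4489/9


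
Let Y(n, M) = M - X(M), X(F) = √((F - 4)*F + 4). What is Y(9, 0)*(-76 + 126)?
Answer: -100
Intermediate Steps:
X(F) = √(4 + F*(-4 + F)) (X(F) = √((-4 + F)*F + 4) = √(F*(-4 + F) + 4) = √(4 + F*(-4 + F)))
Y(n, M) = M - √(4 + M² - 4*M)
Y(9, 0)*(-76 + 126) = (0 - √(4 + 0² - 4*0))*(-76 + 126) = (0 - √(4 + 0 + 0))*50 = (0 - √4)*50 = (0 - 1*2)*50 = (0 - 2)*50 = -2*50 = -100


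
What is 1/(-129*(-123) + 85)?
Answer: 1/15952 ≈ 6.2688e-5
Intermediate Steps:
1/(-129*(-123) + 85) = 1/(15867 + 85) = 1/15952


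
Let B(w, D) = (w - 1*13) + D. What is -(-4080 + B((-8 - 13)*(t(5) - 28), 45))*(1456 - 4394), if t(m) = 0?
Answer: -10165480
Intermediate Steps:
B(w, D) = -13 + D + w (B(w, D) = (w - 13) + D = (-13 + w) + D = -13 + D + w)
-(-4080 + B((-8 - 13)*(t(5) - 28), 45))*(1456 - 4394) = -(-4080 + (-13 + 45 + (-8 - 13)*(0 - 28)))*(1456 - 4394) = -(-4080 + (-13 + 45 - 21*(-28)))*(-2938) = -(-4080 + (-13 + 45 + 588))*(-2938) = -(-4080 + 620)*(-2938) = -(-3460)*(-2938) = -1*10165480 = -10165480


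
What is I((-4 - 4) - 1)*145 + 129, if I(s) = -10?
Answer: -1321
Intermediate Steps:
I((-4 - 4) - 1)*145 + 129 = -10*145 + 129 = -1450 + 129 = -1321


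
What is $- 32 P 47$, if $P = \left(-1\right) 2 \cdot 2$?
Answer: $6016$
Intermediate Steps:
$P = -4$ ($P = \left(-2\right) 2 = -4$)
$- 32 P 47 = \left(-32\right) \left(-4\right) 47 = 128 \cdot 47 = 6016$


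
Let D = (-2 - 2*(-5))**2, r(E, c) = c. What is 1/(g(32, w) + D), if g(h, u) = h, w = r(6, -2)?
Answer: 1/96 ≈ 0.010417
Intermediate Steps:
w = -2
D = 64 (D = (-2 + 10)**2 = 8**2 = 64)
1/(g(32, w) + D) = 1/(32 + 64) = 1/96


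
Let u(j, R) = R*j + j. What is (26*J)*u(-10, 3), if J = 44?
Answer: -45760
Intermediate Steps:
u(j, R) = j + R*j
(26*J)*u(-10, 3) = (26*44)*(-10*(1 + 3)) = 1144*(-10*4) = 1144*(-40) = -45760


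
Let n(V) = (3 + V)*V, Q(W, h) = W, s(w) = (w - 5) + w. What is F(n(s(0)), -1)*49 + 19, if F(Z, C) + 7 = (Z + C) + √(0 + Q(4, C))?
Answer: 215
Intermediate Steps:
s(w) = -5 + 2*w (s(w) = (-5 + w) + w = -5 + 2*w)
n(V) = V*(3 + V)
F(Z, C) = -5 + C + Z (F(Z, C) = -7 + ((Z + C) + √(0 + 4)) = -7 + ((C + Z) + √4) = -7 + ((C + Z) + 2) = -7 + (2 + C + Z) = -5 + C + Z)
F(n(s(0)), -1)*49 + 19 = (-5 - 1 + (-5 + 2*0)*(3 + (-5 + 2*0)))*49 + 19 = (-5 - 1 + (-5 + 0)*(3 + (-5 + 0)))*49 + 19 = (-5 - 1 - 5*(3 - 5))*49 + 19 = (-5 - 1 - 5*(-2))*49 + 19 = (-5 - 1 + 10)*49 + 19 = 4*49 + 19 = 196 + 19 = 215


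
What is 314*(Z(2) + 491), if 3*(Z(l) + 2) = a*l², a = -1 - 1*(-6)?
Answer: 466918/3 ≈ 1.5564e+5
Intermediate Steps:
a = 5 (a = -1 + 6 = 5)
Z(l) = -2 + 5*l²/3 (Z(l) = -2 + (5*l²)/3 = -2 + 5*l²/3)
314*(Z(2) + 491) = 314*((-2 + (5/3)*2²) + 491) = 314*((-2 + (5/3)*4) + 491) = 314*((-2 + 20/3) + 491) = 314*(14/3 + 491) = 314*(1487/3) = 466918/3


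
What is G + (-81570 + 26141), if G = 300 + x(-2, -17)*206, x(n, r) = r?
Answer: -58631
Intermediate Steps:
G = -3202 (G = 300 - 17*206 = 300 - 3502 = -3202)
G + (-81570 + 26141) = -3202 + (-81570 + 26141) = -3202 - 55429 = -58631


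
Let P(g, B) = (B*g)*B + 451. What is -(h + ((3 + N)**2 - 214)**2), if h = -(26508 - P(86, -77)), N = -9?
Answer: -515521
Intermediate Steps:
P(g, B) = 451 + g*B**2 (P(g, B) = g*B**2 + 451 = 451 + g*B**2)
h = 483837 (h = -(26508 - (451 + 86*(-77)**2)) = -(26508 - (451 + 86*5929)) = -(26508 - (451 + 509894)) = -(26508 - 1*510345) = -(26508 - 510345) = -1*(-483837) = 483837)
-(h + ((3 + N)**2 - 214)**2) = -(483837 + ((3 - 9)**2 - 214)**2) = -(483837 + ((-6)**2 - 214)**2) = -(483837 + (36 - 214)**2) = -(483837 + (-178)**2) = -(483837 + 31684) = -1*515521 = -515521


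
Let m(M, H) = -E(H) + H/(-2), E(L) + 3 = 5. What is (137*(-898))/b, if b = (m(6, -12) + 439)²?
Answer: -123026/196249 ≈ -0.62689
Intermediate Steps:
E(L) = 2 (E(L) = -3 + 5 = 2)
m(M, H) = -2 - H/2 (m(M, H) = -1*2 + H/(-2) = -2 + H*(-½) = -2 - H/2)
b = 196249 (b = ((-2 - ½*(-12)) + 439)² = ((-2 + 6) + 439)² = (4 + 439)² = 443² = 196249)
(137*(-898))/b = (137*(-898))/196249 = -123026*1/196249 = -123026/196249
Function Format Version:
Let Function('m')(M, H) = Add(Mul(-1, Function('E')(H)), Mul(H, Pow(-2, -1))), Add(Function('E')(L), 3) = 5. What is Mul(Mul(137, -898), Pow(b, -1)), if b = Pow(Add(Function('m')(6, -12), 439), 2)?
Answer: Rational(-123026, 196249) ≈ -0.62689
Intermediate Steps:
Function('E')(L) = 2 (Function('E')(L) = Add(-3, 5) = 2)
Function('m')(M, H) = Add(-2, Mul(Rational(-1, 2), H)) (Function('m')(M, H) = Add(Mul(-1, 2), Mul(H, Pow(-2, -1))) = Add(-2, Mul(H, Rational(-1, 2))) = Add(-2, Mul(Rational(-1, 2), H)))
b = 196249 (b = Pow(Add(Add(-2, Mul(Rational(-1, 2), -12)), 439), 2) = Pow(Add(Add(-2, 6), 439), 2) = Pow(Add(4, 439), 2) = Pow(443, 2) = 196249)
Mul(Mul(137, -898), Pow(b, -1)) = Mul(Mul(137, -898), Pow(196249, -1)) = Mul(-123026, Rational(1, 196249)) = Rational(-123026, 196249)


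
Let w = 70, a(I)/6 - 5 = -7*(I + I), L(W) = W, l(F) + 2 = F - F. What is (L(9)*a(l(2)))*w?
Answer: 124740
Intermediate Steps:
l(F) = -2 (l(F) = -2 + (F - F) = -2 + 0 = -2)
a(I) = 30 - 84*I (a(I) = 30 + 6*(-7*(I + I)) = 30 + 6*(-14*I) = 30 - 84*I)
(L(9)*a(l(2)))*w = (9*(30 - 84*(-2)))*70 = (9*(30 + 168))*70 = (9*198)*70 = 1782*70 = 124740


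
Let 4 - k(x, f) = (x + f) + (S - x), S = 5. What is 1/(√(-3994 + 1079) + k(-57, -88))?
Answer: 87/10484 - I*√2915/10484 ≈ 0.0082984 - 0.0051498*I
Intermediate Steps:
k(x, f) = -1 - f (k(x, f) = 4 - ((x + f) + (5 - x)) = 4 - ((f + x) + (5 - x)) = 4 - (5 + f) = 4 + (-5 - f) = -1 - f)
1/(√(-3994 + 1079) + k(-57, -88)) = 1/(√(-3994 + 1079) + (-1 - 1*(-88))) = 1/(√(-2915) + (-1 + 88)) = 1/(I*√2915 + 87) = 1/(87 + I*√2915)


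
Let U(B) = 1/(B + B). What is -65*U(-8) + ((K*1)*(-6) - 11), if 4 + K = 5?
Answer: -207/16 ≈ -12.938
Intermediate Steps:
K = 1 (K = -4 + 5 = 1)
U(B) = 1/(2*B)
-65*U(-8) + ((K*1)*(-6) - 11) = -65/(2*(-8)) + ((1*1)*(-6) - 11) = -65*(-1)/(2*8) + (1*(-6) - 11) = -65*(-1/16) + (-6 - 11) = 65/16 - 17 = -207/16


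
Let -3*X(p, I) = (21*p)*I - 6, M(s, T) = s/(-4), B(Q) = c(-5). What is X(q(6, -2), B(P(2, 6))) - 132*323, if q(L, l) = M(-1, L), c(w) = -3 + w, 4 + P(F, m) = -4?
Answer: -42620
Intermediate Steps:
P(F, m) = -8 (P(F, m) = -4 - 4 = -8)
B(Q) = -8 (B(Q) = -3 - 5 = -8)
M(s, T) = -s/4 (M(s, T) = s*(-¼) = -s/4)
q(L, l) = ¼ (q(L, l) = -¼*(-1) = ¼)
X(p, I) = 2 - 7*I*p (X(p, I) = -((21*p)*I - 6)/3 = -(21*I*p - 6)/3 = -(-6 + 21*I*p)/3 = 2 - 7*I*p)
X(q(6, -2), B(P(2, 6))) - 132*323 = (2 - 7*(-8)*¼) - 132*323 = (2 + 14) - 42636 = 16 - 42636 = -42620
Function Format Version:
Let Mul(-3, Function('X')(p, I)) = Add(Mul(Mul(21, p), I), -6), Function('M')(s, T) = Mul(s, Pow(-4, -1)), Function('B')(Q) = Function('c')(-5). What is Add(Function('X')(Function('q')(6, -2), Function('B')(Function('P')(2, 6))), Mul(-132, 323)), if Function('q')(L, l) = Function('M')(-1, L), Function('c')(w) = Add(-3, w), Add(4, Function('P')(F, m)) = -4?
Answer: -42620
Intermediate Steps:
Function('P')(F, m) = -8 (Function('P')(F, m) = Add(-4, -4) = -8)
Function('B')(Q) = -8 (Function('B')(Q) = Add(-3, -5) = -8)
Function('M')(s, T) = Mul(Rational(-1, 4), s) (Function('M')(s, T) = Mul(s, Rational(-1, 4)) = Mul(Rational(-1, 4), s))
Function('q')(L, l) = Rational(1, 4) (Function('q')(L, l) = Mul(Rational(-1, 4), -1) = Rational(1, 4))
Function('X')(p, I) = Add(2, Mul(-7, I, p)) (Function('X')(p, I) = Mul(Rational(-1, 3), Add(Mul(Mul(21, p), I), -6)) = Mul(Rational(-1, 3), Add(Mul(21, I, p), -6)) = Mul(Rational(-1, 3), Add(-6, Mul(21, I, p))) = Add(2, Mul(-7, I, p)))
Add(Function('X')(Function('q')(6, -2), Function('B')(Function('P')(2, 6))), Mul(-132, 323)) = Add(Add(2, Mul(-7, -8, Rational(1, 4))), Mul(-132, 323)) = Add(Add(2, 14), -42636) = Add(16, -42636) = -42620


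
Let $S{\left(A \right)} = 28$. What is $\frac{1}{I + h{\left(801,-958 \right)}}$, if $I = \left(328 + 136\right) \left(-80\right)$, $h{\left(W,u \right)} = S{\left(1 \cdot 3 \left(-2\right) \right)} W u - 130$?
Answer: $- \frac{1}{21523274} \approx -4.6461 \cdot 10^{-8}$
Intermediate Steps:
$h{\left(W,u \right)} = -130 + 28 W u$ ($h{\left(W,u \right)} = 28 W u - 130 = -130 + 28 W u$)
$I = -37120$ ($I = 464 \left(-80\right) = -37120$)
$\frac{1}{I + h{\left(801,-958 \right)}} = \frac{1}{-37120 + \left(-130 + 28 \cdot 801 \left(-958\right)\right)} = \frac{1}{-37120 - 21486154} = \frac{1}{-21523274} = - \frac{1}{21523274}$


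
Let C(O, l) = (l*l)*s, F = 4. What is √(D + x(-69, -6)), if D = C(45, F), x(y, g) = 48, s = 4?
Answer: 4*√7 ≈ 10.583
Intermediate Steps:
C(O, l) = 4*l² (C(O, l) = (l*l)*4 = l²*4 = 4*l²)
D = 64 (D = 4*4² = 4*16 = 64)
√(D + x(-69, -6)) = √(64 + 48) = √112 = 4*√7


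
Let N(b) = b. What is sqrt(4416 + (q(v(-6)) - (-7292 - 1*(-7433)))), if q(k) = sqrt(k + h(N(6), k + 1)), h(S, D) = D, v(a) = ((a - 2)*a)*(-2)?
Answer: sqrt(4275 + I*sqrt(191)) ≈ 65.384 + 0.106*I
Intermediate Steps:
v(a) = -2*a*(-2 + a) (v(a) = ((-2 + a)*a)*(-2) = (a*(-2 + a))*(-2) = -2*a*(-2 + a))
q(k) = sqrt(1 + 2*k) (q(k) = sqrt(k + (k + 1)) = sqrt(k + (1 + k)) = sqrt(1 + 2*k))
sqrt(4416 + (q(v(-6)) - (-7292 - 1*(-7433)))) = sqrt(4416 + (sqrt(1 + 2*(2*(-6)*(2 - 1*(-6)))) - (-7292 - 1*(-7433)))) = sqrt(4416 + (sqrt(1 + 2*(2*(-6)*(2 + 6))) - (-7292 + 7433))) = sqrt(4416 + (sqrt(1 + 2*(2*(-6)*8)) - 1*141)) = sqrt(4416 + (sqrt(1 + 2*(-96)) - 141)) = sqrt(4416 + (sqrt(1 - 192) - 141)) = sqrt(4416 + (sqrt(-191) - 141)) = sqrt(4416 + (I*sqrt(191) - 141)) = sqrt(4416 + (-141 + I*sqrt(191))) = sqrt(4275 + I*sqrt(191))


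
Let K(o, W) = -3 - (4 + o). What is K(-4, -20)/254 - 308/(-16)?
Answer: 9773/508 ≈ 19.238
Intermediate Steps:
K(o, W) = -7 - o (K(o, W) = -3 + (-4 - o) = -7 - o)
K(-4, -20)/254 - 308/(-16) = (-7 - 1*(-4))/254 - 308/(-16) = (-7 + 4)*(1/254) - 308*(-1/16) = -3*1/254 + 77/4 = -3/254 + 77/4 = 9773/508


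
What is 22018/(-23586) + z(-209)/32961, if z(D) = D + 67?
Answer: -40504695/43189897 ≈ -0.93783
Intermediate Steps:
z(D) = 67 + D
22018/(-23586) + z(-209)/32961 = 22018/(-23586) + (67 - 209)/32961 = 22018*(-1/23586) - 142*1/32961 = -11009/11793 - 142/32961 = -40504695/43189897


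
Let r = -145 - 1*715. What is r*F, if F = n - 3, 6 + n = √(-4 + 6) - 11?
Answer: 17200 - 860*√2 ≈ 15984.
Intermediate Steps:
n = -17 + √2 (n = -6 + (√(-4 + 6) - 11) = -6 + (√2 - 11) = -6 + (-11 + √2) = -17 + √2 ≈ -15.586)
r = -860 (r = -145 - 715 = -860)
F = -20 + √2 (F = (-17 + √2) - 3 = -20 + √2 ≈ -18.586)
r*F = -860*(-20 + √2) = 17200 - 860*√2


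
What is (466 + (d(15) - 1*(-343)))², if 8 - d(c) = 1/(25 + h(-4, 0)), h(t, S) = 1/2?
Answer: 1735972225/2601 ≈ 6.6743e+5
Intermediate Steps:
h(t, S) = ½
d(c) = 406/51 (d(c) = 8 - 1/(25 + ½) = 8 - 1/51/2 = 8 - 1*2/51 = 8 - 2/51 = 406/51)
(466 + (d(15) - 1*(-343)))² = (466 + (406/51 - 1*(-343)))² = (466 + (406/51 + 343))² = (466 + 17899/51)² = (41665/51)² = 1735972225/2601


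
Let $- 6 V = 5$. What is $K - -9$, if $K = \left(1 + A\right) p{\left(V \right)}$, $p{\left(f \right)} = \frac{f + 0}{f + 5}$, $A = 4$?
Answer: $8$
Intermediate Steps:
$V = - \frac{5}{6}$ ($V = \left(- \frac{1}{6}\right) 5 = - \frac{5}{6} \approx -0.83333$)
$p{\left(f \right)} = \frac{f}{5 + f}$
$K = -1$ ($K = \left(1 + 4\right) \left(- \frac{5}{6 \left(5 - \frac{5}{6}\right)}\right) = 5 \left(- \frac{5}{6 \cdot \frac{25}{6}}\right) = 5 \left(\left(- \frac{5}{6}\right) \frac{6}{25}\right) = 5 \left(- \frac{1}{5}\right) = -1$)
$K - -9 = -1 - -9 = -1 + 9 = 8$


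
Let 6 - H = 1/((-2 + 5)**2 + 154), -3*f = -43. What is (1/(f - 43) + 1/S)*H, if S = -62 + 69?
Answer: 63505/98126 ≈ 0.64718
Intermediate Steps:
S = 7
f = 43/3 (f = -1/3*(-43) = 43/3 ≈ 14.333)
H = 977/163 (H = 6 - 1/((-2 + 5)**2 + 154) = 6 - 1/(3**2 + 154) = 6 - 1/(9 + 154) = 6 - 1/163 = 977/163 ≈ 5.9939)
(1/(f - 43) + 1/S)*H = (1/(43/3 - 43) + 1/7)*(977/163) = (1/(-86/3) + 1/7)*(977/163) = (-3/86 + 1/7)*(977/163) = (65/602)*(977/163) = 63505/98126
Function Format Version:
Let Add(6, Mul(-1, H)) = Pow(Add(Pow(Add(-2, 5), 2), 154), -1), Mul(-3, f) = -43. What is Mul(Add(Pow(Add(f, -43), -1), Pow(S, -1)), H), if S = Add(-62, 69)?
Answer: Rational(63505, 98126) ≈ 0.64718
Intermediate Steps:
S = 7
f = Rational(43, 3) (f = Mul(Rational(-1, 3), -43) = Rational(43, 3) ≈ 14.333)
H = Rational(977, 163) (H = Add(6, Mul(-1, Pow(Add(Pow(Add(-2, 5), 2), 154), -1))) = Add(6, Mul(-1, Pow(Add(Pow(3, 2), 154), -1))) = Add(6, Mul(-1, Pow(Add(9, 154), -1))) = Add(6, Mul(-1, Pow(163, -1))) = Add(6, Mul(-1, Rational(1, 163))) = Add(6, Rational(-1, 163)) = Rational(977, 163) ≈ 5.9939)
Mul(Add(Pow(Add(f, -43), -1), Pow(S, -1)), H) = Mul(Add(Pow(Add(Rational(43, 3), -43), -1), Pow(7, -1)), Rational(977, 163)) = Mul(Add(Pow(Rational(-86, 3), -1), Rational(1, 7)), Rational(977, 163)) = Mul(Add(Rational(-3, 86), Rational(1, 7)), Rational(977, 163)) = Mul(Rational(65, 602), Rational(977, 163)) = Rational(63505, 98126)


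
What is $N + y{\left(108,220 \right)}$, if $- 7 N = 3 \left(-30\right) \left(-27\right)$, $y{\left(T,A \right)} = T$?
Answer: $- \frac{1674}{7} \approx -239.14$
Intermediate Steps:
$N = - \frac{2430}{7}$ ($N = - \frac{3 \left(-30\right) \left(-27\right)}{7} = - \frac{\left(-90\right) \left(-27\right)}{7} = \left(- \frac{1}{7}\right) 2430 = - \frac{2430}{7} \approx -347.14$)
$N + y{\left(108,220 \right)} = - \frac{2430}{7} + 108 = - \frac{1674}{7}$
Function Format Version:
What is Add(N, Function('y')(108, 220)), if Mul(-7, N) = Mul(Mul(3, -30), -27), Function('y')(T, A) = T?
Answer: Rational(-1674, 7) ≈ -239.14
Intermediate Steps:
N = Rational(-2430, 7) (N = Mul(Rational(-1, 7), Mul(Mul(3, -30), -27)) = Mul(Rational(-1, 7), Mul(-90, -27)) = Mul(Rational(-1, 7), 2430) = Rational(-2430, 7) ≈ -347.14)
Add(N, Function('y')(108, 220)) = Add(Rational(-2430, 7), 108) = Rational(-1674, 7)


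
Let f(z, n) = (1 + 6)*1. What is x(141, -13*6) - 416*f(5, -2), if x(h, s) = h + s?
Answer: -2849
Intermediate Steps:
f(z, n) = 7 (f(z, n) = 7*1 = 7)
x(141, -13*6) - 416*f(5, -2) = (141 - 13*6) - 416*7 = (141 - 78) - 1*2912 = 63 - 2912 = -2849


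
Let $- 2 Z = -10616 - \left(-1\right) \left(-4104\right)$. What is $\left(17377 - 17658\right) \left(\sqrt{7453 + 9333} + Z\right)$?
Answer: $-2068160 - 281 \sqrt{16786} \approx -2.1046 \cdot 10^{6}$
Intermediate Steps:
$Z = 7360$ ($Z = - \frac{-10616 - \left(-1\right) \left(-4104\right)}{2} = - \frac{-10616 - 4104}{2} = \left(- \frac{1}{2}\right) \left(-14720\right) = 7360$)
$\left(17377 - 17658\right) \left(\sqrt{7453 + 9333} + Z\right) = \left(17377 - 17658\right) \left(\sqrt{7453 + 9333} + 7360\right) = - 281 \left(\sqrt{16786} + 7360\right) = - 281 \left(7360 + \sqrt{16786}\right) = -2068160 - 281 \sqrt{16786}$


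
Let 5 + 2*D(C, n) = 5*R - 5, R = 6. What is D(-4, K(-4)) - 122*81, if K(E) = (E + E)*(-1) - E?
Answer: -9872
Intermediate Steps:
K(E) = -3*E (K(E) = (2*E)*(-1) - E = -2*E - E = -3*E)
D(C, n) = 10 (D(C, n) = -5/2 + (5*6 - 5)/2 = -5/2 + (30 - 5)/2 = -5/2 + (1/2)*25 = -5/2 + 25/2 = 10)
D(-4, K(-4)) - 122*81 = 10 - 122*81 = 10 - 9882 = -9872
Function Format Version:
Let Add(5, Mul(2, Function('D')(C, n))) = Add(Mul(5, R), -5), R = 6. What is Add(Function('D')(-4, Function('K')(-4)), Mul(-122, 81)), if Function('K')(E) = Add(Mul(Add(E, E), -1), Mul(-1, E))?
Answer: -9872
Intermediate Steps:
Function('K')(E) = Mul(-3, E) (Function('K')(E) = Add(Mul(Mul(2, E), -1), Mul(-1, E)) = Add(Mul(-2, E), Mul(-1, E)) = Mul(-3, E))
Function('D')(C, n) = 10 (Function('D')(C, n) = Add(Rational(-5, 2), Mul(Rational(1, 2), Add(Mul(5, 6), -5))) = Add(Rational(-5, 2), Mul(Rational(1, 2), Add(30, -5))) = Add(Rational(-5, 2), Mul(Rational(1, 2), 25)) = Add(Rational(-5, 2), Rational(25, 2)) = 10)
Add(Function('D')(-4, Function('K')(-4)), Mul(-122, 81)) = Add(10, Mul(-122, 81)) = Add(10, -9882) = -9872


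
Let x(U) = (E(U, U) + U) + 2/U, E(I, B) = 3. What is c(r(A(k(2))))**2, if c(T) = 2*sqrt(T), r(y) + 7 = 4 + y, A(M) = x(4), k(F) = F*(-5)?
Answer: 18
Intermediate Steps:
k(F) = -5*F
x(U) = 3 + U + 2/U (x(U) = (3 + U) + 2/U = 3 + U + 2/U)
A(M) = 15/2 (A(M) = 3 + 4 + 2/4 = 3 + 4 + 2*(1/4) = 3 + 4 + 1/2 = 15/2)
r(y) = -3 + y (r(y) = -7 + (4 + y) = -3 + y)
c(r(A(k(2))))**2 = (2*sqrt(-3 + 15/2))**2 = (2*sqrt(9/2))**2 = (2*(3*sqrt(2)/2))**2 = (3*sqrt(2))**2 = 18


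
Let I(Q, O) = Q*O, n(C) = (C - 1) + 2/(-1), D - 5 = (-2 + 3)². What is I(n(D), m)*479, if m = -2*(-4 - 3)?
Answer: 20118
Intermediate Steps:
m = 14 (m = -2*(-7) = 14)
D = 6 (D = 5 + (-2 + 3)² = 5 + 1² = 5 + 1 = 6)
n(C) = -3 + C (n(C) = (-1 + C) + 2*(-1) = (-1 + C) - 2 = -3 + C)
I(Q, O) = O*Q
I(n(D), m)*479 = (14*(-3 + 6))*479 = (14*3)*479 = 42*479 = 20118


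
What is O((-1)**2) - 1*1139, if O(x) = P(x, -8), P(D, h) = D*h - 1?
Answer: -1148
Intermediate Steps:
P(D, h) = -1 + D*h
O(x) = -1 - 8*x (O(x) = -1 + x*(-8) = -1 - 8*x)
O((-1)**2) - 1*1139 = (-1 - 8*(-1)**2) - 1*1139 = (-1 - 8*1) - 1139 = (-1 - 8) - 1139 = -9 - 1139 = -1148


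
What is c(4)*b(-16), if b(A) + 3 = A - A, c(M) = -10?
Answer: 30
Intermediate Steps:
b(A) = -3 (b(A) = -3 + (A - A) = -3 + 0 = -3)
c(4)*b(-16) = -10*(-3) = 30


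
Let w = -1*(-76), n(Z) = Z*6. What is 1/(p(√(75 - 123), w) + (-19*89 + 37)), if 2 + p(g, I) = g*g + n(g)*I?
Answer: -71/536856 - 19*I*√3/134214 ≈ -0.00013225 - 0.0002452*I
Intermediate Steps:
n(Z) = 6*Z
w = 76
p(g, I) = -2 + g² + 6*I*g (p(g, I) = -2 + (g*g + (6*g)*I) = -2 + (g² + 6*I*g) = -2 + g² + 6*I*g)
1/(p(√(75 - 123), w) + (-19*89 + 37)) = 1/((-2 + (√(75 - 123))² + 6*76*√(75 - 123)) + (-19*89 + 37)) = 1/((-2 + (√(-48))² + 6*76*√(-48)) + (-1691 + 37)) = 1/((-2 + (4*I*√3)² + 6*76*(4*I*√3)) - 1654) = 1/((-2 - 48 + 1824*I*√3) - 1654) = 1/((-50 + 1824*I*√3) - 1654) = 1/(-1704 + 1824*I*√3)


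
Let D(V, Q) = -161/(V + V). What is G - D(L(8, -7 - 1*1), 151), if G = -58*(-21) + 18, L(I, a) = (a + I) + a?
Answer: 19615/16 ≈ 1225.9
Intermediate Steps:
L(I, a) = I + 2*a (L(I, a) = (I + a) + a = I + 2*a)
D(V, Q) = -161/(2*V) (D(V, Q) = -161*1/(2*V) = -161/(2*V))
G = 1236 (G = 1218 + 18 = 1236)
G - D(L(8, -7 - 1*1), 151) = 1236 - (-161)/(2*(8 + 2*(-7 - 1*1))) = 1236 - (-161)/(2*(8 + 2*(-7 - 1))) = 1236 - (-161)/(2*(8 + 2*(-8))) = 1236 - (-161)/(2*(8 - 16)) = 1236 - (-161)/(2*(-8)) = 1236 - (-161)*(-1)/(2*8) = 1236 - 1*161/16 = 1236 - 161/16 = 19615/16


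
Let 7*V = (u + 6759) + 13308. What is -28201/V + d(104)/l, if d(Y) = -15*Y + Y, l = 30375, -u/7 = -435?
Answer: -223329211/26001000 ≈ -8.5892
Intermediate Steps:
u = 3045 (u = -7*(-435) = 3045)
V = 23112/7 (V = ((3045 + 6759) + 13308)/7 = (9804 + 13308)/7 = (⅐)*23112 = 23112/7 ≈ 3301.7)
d(Y) = -14*Y
-28201/V + d(104)/l = -28201/23112/7 - 14*104/30375 = -28201*7/23112 - 1456*1/30375 = -197407/23112 - 1456/30375 = -223329211/26001000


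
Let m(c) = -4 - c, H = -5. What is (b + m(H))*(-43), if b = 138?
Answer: -5977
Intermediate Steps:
(b + m(H))*(-43) = (138 + (-4 - 1*(-5)))*(-43) = (138 + (-4 + 5))*(-43) = (138 + 1)*(-43) = 139*(-43) = -5977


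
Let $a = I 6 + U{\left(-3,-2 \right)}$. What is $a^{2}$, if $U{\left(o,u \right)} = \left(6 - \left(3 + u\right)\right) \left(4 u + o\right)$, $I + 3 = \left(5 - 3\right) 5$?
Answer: $169$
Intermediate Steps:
$I = 7$ ($I = -3 + \left(5 - 3\right) 5 = -3 + 2 \cdot 5 = -3 + 10 = 7$)
$U{\left(o,u \right)} = \left(3 - u\right) \left(o + 4 u\right)$
$a = -13$ ($a = 7 \cdot 6 + \left(- 4 \left(-2\right)^{2} + 3 \left(-3\right) + 12 \left(-2\right) - \left(-3\right) \left(-2\right)\right) = 42 - 55 = -13$)
$a^{2} = \left(-13\right)^{2} = 169$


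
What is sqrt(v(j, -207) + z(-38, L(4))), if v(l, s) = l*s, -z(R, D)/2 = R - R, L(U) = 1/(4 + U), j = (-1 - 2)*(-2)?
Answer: 3*I*sqrt(138) ≈ 35.242*I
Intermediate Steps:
j = 6 (j = -3*(-2) = 6)
z(R, D) = 0 (z(R, D) = -2*(R - R) = -2*0 = 0)
sqrt(v(j, -207) + z(-38, L(4))) = sqrt(6*(-207) + 0) = sqrt(-1242 + 0) = sqrt(-1242) = 3*I*sqrt(138)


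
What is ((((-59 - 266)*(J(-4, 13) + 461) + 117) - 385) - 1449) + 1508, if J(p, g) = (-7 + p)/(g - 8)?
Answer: -149319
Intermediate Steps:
J(p, g) = (-7 + p)/(-8 + g)
((((-59 - 266)*(J(-4, 13) + 461) + 117) - 385) - 1449) + 1508 = ((((-59 - 266)*((-7 - 4)/(-8 + 13) + 461) + 117) - 385) - 1449) + 1508 = (((-325*(-11/5 + 461) + 117) - 385) - 1449) + 1508 = (((-325*2294/5 + 117) - 385) - 1449) + 1508 = (((-149110 + 117) - 385) - 1449) + 1508 = ((-148993 - 385) - 1449) + 1508 = (-149378 - 1449) + 1508 = -150827 + 1508 = -149319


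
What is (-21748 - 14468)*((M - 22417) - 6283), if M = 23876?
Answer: 174705984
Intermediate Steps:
(-21748 - 14468)*((M - 22417) - 6283) = (-21748 - 14468)*((23876 - 22417) - 6283) = -36216*(1459 - 6283) = -36216*(-4824) = 174705984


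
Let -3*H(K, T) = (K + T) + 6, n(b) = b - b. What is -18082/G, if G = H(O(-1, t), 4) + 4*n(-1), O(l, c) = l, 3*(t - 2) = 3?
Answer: 18082/3 ≈ 6027.3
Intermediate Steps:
t = 3 (t = 2 + (1/3)*3 = 2 + 1 = 3)
n(b) = 0
H(K, T) = -2 - K/3 - T/3 (H(K, T) = -((K + T) + 6)/3 = -(6 + K + T)/3 = -2 - K/3 - T/3)
G = -3 (G = (-2 - 1/3*(-1) - 1/3*4) + 4*0 = (-2 + 1/3 - 4/3) + 0 = -3 + 0 = -3)
-18082/G = -18082/(-3) = -1/3*(-18082) = 18082/3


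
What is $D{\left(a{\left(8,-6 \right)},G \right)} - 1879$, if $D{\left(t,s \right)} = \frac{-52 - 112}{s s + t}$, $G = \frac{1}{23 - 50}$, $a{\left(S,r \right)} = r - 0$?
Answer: $- \frac{8097311}{4373} \approx -1851.7$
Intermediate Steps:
$a{\left(S,r \right)} = r$ ($a{\left(S,r \right)} = r + 0 = r$)
$G = - \frac{1}{27}$ ($G = \frac{1}{-27} = - \frac{1}{27} \approx -0.037037$)
$D{\left(t,s \right)} = - \frac{164}{t + s^{2}}$ ($D{\left(t,s \right)} = - \frac{164}{s^{2} + t} = - \frac{164}{t + s^{2}}$)
$D{\left(a{\left(8,-6 \right)},G \right)} - 1879 = - \frac{164}{-6 + \left(- \frac{1}{27}\right)^{2}} - 1879 = - \frac{164}{-6 + \frac{1}{729}} - 1879 = - \frac{164}{- \frac{4373}{729}} - 1879 = \left(-164\right) \left(- \frac{729}{4373}\right) - 1879 = \frac{119556}{4373} - 1879 = - \frac{8097311}{4373}$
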